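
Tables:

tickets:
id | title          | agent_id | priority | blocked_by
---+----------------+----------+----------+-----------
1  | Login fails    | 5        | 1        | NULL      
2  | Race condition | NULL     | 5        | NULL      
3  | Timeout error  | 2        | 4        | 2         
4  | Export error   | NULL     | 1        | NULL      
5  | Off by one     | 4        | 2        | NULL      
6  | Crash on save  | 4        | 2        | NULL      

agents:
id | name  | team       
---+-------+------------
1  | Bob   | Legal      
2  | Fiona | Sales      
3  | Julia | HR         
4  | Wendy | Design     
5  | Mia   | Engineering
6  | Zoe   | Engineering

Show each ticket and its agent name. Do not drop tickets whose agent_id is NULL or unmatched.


LEFT JOIN keeps every row from tickets (the left table); where agent_id has no match in agents, the agent columns become NULL. Walk through each ticket:
  - ticket 1 (Login fails): agent_id=5 -> matches Mia
  - ticket 2 (Race condition): agent_id=NULL, no match -> kept with NULL
  - ticket 3 (Timeout error): agent_id=2 -> matches Fiona
  - ticket 4 (Export error): agent_id=NULL, no match -> kept with NULL
  - ticket 5 (Off by one): agent_id=4 -> matches Wendy
  - ticket 6 (Crash on save): agent_id=4 -> matches Wendy
All 6 rows appear; 2 have NULL agent.

SQL:
SELECT a.title, b.name AS agent
FROM tickets a
LEFT JOIN agents b ON a.agent_id = b.id

Result:
title          | agent
---------------+------
Login fails    | Mia  
Race condition | NULL 
Timeout error  | Fiona
Export error   | NULL 
Off by one     | Wendy
Crash on save  | Wendy


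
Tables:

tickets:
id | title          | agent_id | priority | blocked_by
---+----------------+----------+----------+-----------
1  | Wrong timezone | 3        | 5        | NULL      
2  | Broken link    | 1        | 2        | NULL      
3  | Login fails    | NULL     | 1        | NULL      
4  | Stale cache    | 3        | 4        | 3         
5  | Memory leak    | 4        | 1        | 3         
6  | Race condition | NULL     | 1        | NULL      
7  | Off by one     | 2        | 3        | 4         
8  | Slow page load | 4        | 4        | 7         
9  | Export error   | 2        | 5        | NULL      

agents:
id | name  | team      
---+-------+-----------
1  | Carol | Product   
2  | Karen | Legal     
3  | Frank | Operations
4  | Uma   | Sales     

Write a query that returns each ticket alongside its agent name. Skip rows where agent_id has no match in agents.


INNER JOIN keeps only tickets rows whose agent_id matches an id in agents. Walk through each ticket:
  - ticket 1 (Wrong timezone): agent_id=3 -> matches Frank
  - ticket 2 (Broken link): agent_id=1 -> matches Carol
  - ticket 3 (Login fails): agent_id=NULL, no match -> dropped
  - ticket 4 (Stale cache): agent_id=3 -> matches Frank
  - ticket 5 (Memory leak): agent_id=4 -> matches Uma
  - ticket 6 (Race condition): agent_id=NULL, no match -> dropped
  - ticket 7 (Off by one): agent_id=2 -> matches Karen
  - ticket 8 (Slow page load): agent_id=4 -> matches Uma
  - ticket 9 (Export error): agent_id=2 -> matches Karen
So 2 of 9 rows are dropped.

SQL:
SELECT a.title, b.name AS agent
FROM tickets a
INNER JOIN agents b ON a.agent_id = b.id

Result:
title          | agent
---------------+------
Wrong timezone | Frank
Broken link    | Carol
Stale cache    | Frank
Memory leak    | Uma  
Off by one     | Karen
Slow page load | Uma  
Export error   | Karen


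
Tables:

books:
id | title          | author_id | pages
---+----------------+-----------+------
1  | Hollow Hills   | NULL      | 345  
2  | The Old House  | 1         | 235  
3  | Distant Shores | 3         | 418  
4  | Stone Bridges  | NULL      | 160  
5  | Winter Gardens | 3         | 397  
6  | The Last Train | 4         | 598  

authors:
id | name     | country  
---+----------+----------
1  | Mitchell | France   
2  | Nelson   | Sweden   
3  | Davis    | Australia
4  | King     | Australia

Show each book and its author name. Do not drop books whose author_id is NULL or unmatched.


LEFT JOIN keeps every row from books (the left table); where author_id has no match in authors, the author columns become NULL. Walk through each book:
  - book 1 (Hollow Hills): author_id=NULL, no match -> kept with NULL
  - book 2 (The Old House): author_id=1 -> matches Mitchell
  - book 3 (Distant Shores): author_id=3 -> matches Davis
  - book 4 (Stone Bridges): author_id=NULL, no match -> kept with NULL
  - book 5 (Winter Gardens): author_id=3 -> matches Davis
  - book 6 (The Last Train): author_id=4 -> matches King
All 6 rows appear; 2 have NULL author.

SQL:
SELECT a.title, b.name AS author
FROM books a
LEFT JOIN authors b ON a.author_id = b.id

Result:
title          | author  
---------------+---------
Hollow Hills   | NULL    
The Old House  | Mitchell
Distant Shores | Davis   
Stone Bridges  | NULL    
Winter Gardens | Davis   
The Last Train | King    


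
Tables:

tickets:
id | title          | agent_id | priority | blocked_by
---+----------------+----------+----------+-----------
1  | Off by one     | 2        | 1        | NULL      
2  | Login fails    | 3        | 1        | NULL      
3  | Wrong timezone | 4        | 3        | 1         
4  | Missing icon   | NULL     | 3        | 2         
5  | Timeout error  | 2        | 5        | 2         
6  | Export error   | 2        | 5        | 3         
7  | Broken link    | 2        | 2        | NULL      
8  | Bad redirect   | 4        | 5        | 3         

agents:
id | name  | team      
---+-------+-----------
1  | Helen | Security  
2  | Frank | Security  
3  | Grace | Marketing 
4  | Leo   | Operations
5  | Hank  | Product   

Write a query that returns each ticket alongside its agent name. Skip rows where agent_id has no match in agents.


INNER JOIN keeps only tickets rows whose agent_id matches an id in agents. Walk through each ticket:
  - ticket 1 (Off by one): agent_id=2 -> matches Frank
  - ticket 2 (Login fails): agent_id=3 -> matches Grace
  - ticket 3 (Wrong timezone): agent_id=4 -> matches Leo
  - ticket 4 (Missing icon): agent_id=NULL, no match -> dropped
  - ticket 5 (Timeout error): agent_id=2 -> matches Frank
  - ticket 6 (Export error): agent_id=2 -> matches Frank
  - ticket 7 (Broken link): agent_id=2 -> matches Frank
  - ticket 8 (Bad redirect): agent_id=4 -> matches Leo
So 1 of 8 rows is dropped.

SQL:
SELECT a.title, b.name AS agent
FROM tickets a
INNER JOIN agents b ON a.agent_id = b.id

Result:
title          | agent
---------------+------
Off by one     | Frank
Login fails    | Grace
Wrong timezone | Leo  
Timeout error  | Frank
Export error   | Frank
Broken link    | Frank
Bad redirect   | Leo  


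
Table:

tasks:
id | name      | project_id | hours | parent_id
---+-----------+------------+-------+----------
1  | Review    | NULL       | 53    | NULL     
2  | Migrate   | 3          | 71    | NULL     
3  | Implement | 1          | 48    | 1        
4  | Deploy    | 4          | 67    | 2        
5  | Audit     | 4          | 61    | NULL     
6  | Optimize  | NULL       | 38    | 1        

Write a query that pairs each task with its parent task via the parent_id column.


This is a self-join: tasks is joined to a second copy of itself, matching each row's parent_id to another row's id. Use LEFT JOIN so rows with parent_id=NULL are kept.
  - task 1 (Review): parent_id=NULL -> NULL
  - task 2 (Migrate): parent_id=NULL -> NULL
  - task 3 (Implement): parent_id=1 -> Review
  - task 4 (Deploy): parent_id=2 -> Migrate
  - task 5 (Audit): parent_id=NULL -> NULL
  - task 6 (Optimize): parent_id=1 -> Review

SQL:
SELECT a.name AS item, b.name AS parent
FROM tasks a
LEFT JOIN tasks b ON a.parent_id = b.id

Result:
item      | parent 
----------+--------
Review    | NULL   
Migrate   | NULL   
Implement | Review 
Deploy    | Migrate
Audit     | NULL   
Optimize  | Review 


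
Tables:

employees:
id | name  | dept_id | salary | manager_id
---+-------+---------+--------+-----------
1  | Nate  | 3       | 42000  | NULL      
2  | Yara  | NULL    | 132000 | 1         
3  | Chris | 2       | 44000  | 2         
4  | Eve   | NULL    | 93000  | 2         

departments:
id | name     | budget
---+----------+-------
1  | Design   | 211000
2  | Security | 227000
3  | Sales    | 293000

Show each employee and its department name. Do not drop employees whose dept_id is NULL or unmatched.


LEFT JOIN keeps every row from employees (the left table); where dept_id has no match in departments, the department columns become NULL. Walk through each employee:
  - employee 1 (Nate): dept_id=3 -> matches Sales
  - employee 2 (Yara): dept_id=NULL, no match -> kept with NULL
  - employee 3 (Chris): dept_id=2 -> matches Security
  - employee 4 (Eve): dept_id=NULL, no match -> kept with NULL
All 4 rows appear; 2 have NULL department.

SQL:
SELECT a.name, b.name AS department
FROM employees a
LEFT JOIN departments b ON a.dept_id = b.id

Result:
name  | department
------+-----------
Nate  | Sales     
Yara  | NULL      
Chris | Security  
Eve   | NULL      


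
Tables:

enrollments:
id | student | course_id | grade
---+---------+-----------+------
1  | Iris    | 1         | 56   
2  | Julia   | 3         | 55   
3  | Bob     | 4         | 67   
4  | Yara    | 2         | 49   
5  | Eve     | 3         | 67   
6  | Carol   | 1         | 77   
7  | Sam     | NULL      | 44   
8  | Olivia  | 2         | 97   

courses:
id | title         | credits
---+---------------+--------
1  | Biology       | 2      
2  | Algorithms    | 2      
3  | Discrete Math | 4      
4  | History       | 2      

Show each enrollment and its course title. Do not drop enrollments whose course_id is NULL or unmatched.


LEFT JOIN keeps every row from enrollments (the left table); where course_id has no match in courses, the course columns become NULL. Walk through each enrollment:
  - enrollment 1 (Iris): course_id=1 -> matches Biology
  - enrollment 2 (Julia): course_id=3 -> matches Discrete Math
  - enrollment 3 (Bob): course_id=4 -> matches History
  - enrollment 4 (Yara): course_id=2 -> matches Algorithms
  - enrollment 5 (Eve): course_id=3 -> matches Discrete Math
  - enrollment 6 (Carol): course_id=1 -> matches Biology
  - enrollment 7 (Sam): course_id=NULL, no match -> kept with NULL
  - enrollment 8 (Olivia): course_id=2 -> matches Algorithms
All 8 rows appear; 1 has NULL course.

SQL:
SELECT a.student, b.title AS course
FROM enrollments a
LEFT JOIN courses b ON a.course_id = b.id

Result:
student | course       
--------+--------------
Iris    | Biology      
Julia   | Discrete Math
Bob     | History      
Yara    | Algorithms   
Eve     | Discrete Math
Carol   | Biology      
Sam     | NULL         
Olivia  | Algorithms   


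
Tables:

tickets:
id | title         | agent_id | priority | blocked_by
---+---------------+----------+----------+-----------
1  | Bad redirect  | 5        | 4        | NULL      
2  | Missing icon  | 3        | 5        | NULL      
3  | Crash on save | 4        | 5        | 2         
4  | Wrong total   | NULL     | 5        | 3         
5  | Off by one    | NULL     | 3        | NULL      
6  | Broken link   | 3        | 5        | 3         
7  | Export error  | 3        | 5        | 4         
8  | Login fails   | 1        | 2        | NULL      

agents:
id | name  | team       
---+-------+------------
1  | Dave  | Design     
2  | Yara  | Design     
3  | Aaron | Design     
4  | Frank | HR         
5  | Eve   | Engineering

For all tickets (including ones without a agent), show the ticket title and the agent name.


LEFT JOIN keeps every row from tickets (the left table); where agent_id has no match in agents, the agent columns become NULL. Walk through each ticket:
  - ticket 1 (Bad redirect): agent_id=5 -> matches Eve
  - ticket 2 (Missing icon): agent_id=3 -> matches Aaron
  - ticket 3 (Crash on save): agent_id=4 -> matches Frank
  - ticket 4 (Wrong total): agent_id=NULL, no match -> kept with NULL
  - ticket 5 (Off by one): agent_id=NULL, no match -> kept with NULL
  - ticket 6 (Broken link): agent_id=3 -> matches Aaron
  - ticket 7 (Export error): agent_id=3 -> matches Aaron
  - ticket 8 (Login fails): agent_id=1 -> matches Dave
All 8 rows appear; 2 have NULL agent.

SQL:
SELECT a.title, b.name AS agent
FROM tickets a
LEFT JOIN agents b ON a.agent_id = b.id

Result:
title         | agent
--------------+------
Bad redirect  | Eve  
Missing icon  | Aaron
Crash on save | Frank
Wrong total   | NULL 
Off by one    | NULL 
Broken link   | Aaron
Export error  | Aaron
Login fails   | Dave 


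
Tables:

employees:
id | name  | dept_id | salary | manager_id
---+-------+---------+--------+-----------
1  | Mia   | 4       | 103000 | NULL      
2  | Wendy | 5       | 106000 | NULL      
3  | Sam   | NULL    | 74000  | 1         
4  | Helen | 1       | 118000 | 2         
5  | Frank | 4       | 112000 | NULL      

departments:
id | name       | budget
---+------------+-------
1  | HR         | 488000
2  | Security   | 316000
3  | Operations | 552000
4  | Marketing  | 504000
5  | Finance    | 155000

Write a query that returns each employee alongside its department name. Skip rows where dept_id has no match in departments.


INNER JOIN keeps only employees rows whose dept_id matches an id in departments. Walk through each employee:
  - employee 1 (Mia): dept_id=4 -> matches Marketing
  - employee 2 (Wendy): dept_id=5 -> matches Finance
  - employee 3 (Sam): dept_id=NULL, no match -> dropped
  - employee 4 (Helen): dept_id=1 -> matches HR
  - employee 5 (Frank): dept_id=4 -> matches Marketing
So 1 of 5 rows is dropped.

SQL:
SELECT a.name, b.name AS department
FROM employees a
INNER JOIN departments b ON a.dept_id = b.id

Result:
name  | department
------+-----------
Mia   | Marketing 
Wendy | Finance   
Helen | HR        
Frank | Marketing 


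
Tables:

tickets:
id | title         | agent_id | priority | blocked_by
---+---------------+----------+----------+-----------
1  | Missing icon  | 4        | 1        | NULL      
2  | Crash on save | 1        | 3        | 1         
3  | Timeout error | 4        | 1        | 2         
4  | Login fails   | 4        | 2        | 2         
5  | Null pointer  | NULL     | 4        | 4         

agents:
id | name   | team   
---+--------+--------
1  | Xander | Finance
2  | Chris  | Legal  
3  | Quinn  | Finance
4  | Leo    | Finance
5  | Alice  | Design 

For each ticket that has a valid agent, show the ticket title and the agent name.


INNER JOIN keeps only tickets rows whose agent_id matches an id in agents. Walk through each ticket:
  - ticket 1 (Missing icon): agent_id=4 -> matches Leo
  - ticket 2 (Crash on save): agent_id=1 -> matches Xander
  - ticket 3 (Timeout error): agent_id=4 -> matches Leo
  - ticket 4 (Login fails): agent_id=4 -> matches Leo
  - ticket 5 (Null pointer): agent_id=NULL, no match -> dropped
So 1 of 5 rows is dropped.

SQL:
SELECT a.title, b.name AS agent
FROM tickets a
INNER JOIN agents b ON a.agent_id = b.id

Result:
title         | agent 
--------------+-------
Missing icon  | Leo   
Crash on save | Xander
Timeout error | Leo   
Login fails   | Leo   


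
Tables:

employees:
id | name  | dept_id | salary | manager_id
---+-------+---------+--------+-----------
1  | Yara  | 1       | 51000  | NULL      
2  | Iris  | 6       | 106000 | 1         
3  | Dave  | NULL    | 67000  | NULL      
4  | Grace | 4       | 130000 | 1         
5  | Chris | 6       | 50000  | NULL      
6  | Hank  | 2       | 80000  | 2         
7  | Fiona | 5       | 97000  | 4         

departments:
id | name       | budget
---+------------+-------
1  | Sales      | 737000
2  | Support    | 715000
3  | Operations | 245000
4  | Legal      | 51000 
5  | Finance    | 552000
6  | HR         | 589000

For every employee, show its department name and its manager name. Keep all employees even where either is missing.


Two LEFT JOINs from the same base table employees: one to departments via dept_id, one to employees itself via manager_id. Both are LEFT so every employee is preserved.
Match against departments:
  - employee 1 (Yara): dept_id=1 -> matches Sales
  - employee 2 (Iris): dept_id=6 -> matches HR
  - employee 3 (Dave): dept_id=NULL, no match -> kept with NULL
  - employee 4 (Grace): dept_id=4 -> matches Legal
  - employee 5 (Chris): dept_id=6 -> matches HR
  - employee 6 (Hank): dept_id=2 -> matches Support
  - employee 7 (Fiona): dept_id=5 -> matches Finance
Match against employees (self):
  - employee 1 (Yara): manager_id=NULL -> NULL
  - employee 2 (Iris): manager_id=1 -> Yara
  - employee 3 (Dave): manager_id=NULL -> NULL
  - employee 4 (Grace): manager_id=1 -> Yara
  - employee 5 (Chris): manager_id=NULL -> NULL
  - employee 6 (Hank): manager_id=2 -> Iris
  - employee 7 (Fiona): manager_id=4 -> Grace

SQL:
SELECT a.name, b.name AS department, c.name AS manager
FROM employees a
LEFT JOIN departments b ON a.dept_id = b.id
LEFT JOIN employees c ON a.manager_id = c.id

Result:
name  | department | manager
------+------------+--------
Yara  | Sales      | NULL   
Iris  | HR         | Yara   
Dave  | NULL       | NULL   
Grace | Legal      | Yara   
Chris | HR         | NULL   
Hank  | Support    | Iris   
Fiona | Finance    | Grace  


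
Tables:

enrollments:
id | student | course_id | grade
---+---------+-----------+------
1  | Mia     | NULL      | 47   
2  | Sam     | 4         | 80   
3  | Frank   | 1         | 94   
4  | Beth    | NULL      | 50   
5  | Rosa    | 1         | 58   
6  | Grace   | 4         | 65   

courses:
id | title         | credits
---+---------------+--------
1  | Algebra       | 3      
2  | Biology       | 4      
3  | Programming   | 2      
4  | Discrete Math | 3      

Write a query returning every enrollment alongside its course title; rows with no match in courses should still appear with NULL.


LEFT JOIN keeps every row from enrollments (the left table); where course_id has no match in courses, the course columns become NULL. Walk through each enrollment:
  - enrollment 1 (Mia): course_id=NULL, no match -> kept with NULL
  - enrollment 2 (Sam): course_id=4 -> matches Discrete Math
  - enrollment 3 (Frank): course_id=1 -> matches Algebra
  - enrollment 4 (Beth): course_id=NULL, no match -> kept with NULL
  - enrollment 5 (Rosa): course_id=1 -> matches Algebra
  - enrollment 6 (Grace): course_id=4 -> matches Discrete Math
All 6 rows appear; 2 have NULL course.

SQL:
SELECT a.student, b.title AS course
FROM enrollments a
LEFT JOIN courses b ON a.course_id = b.id

Result:
student | course       
--------+--------------
Mia     | NULL         
Sam     | Discrete Math
Frank   | Algebra      
Beth    | NULL         
Rosa    | Algebra      
Grace   | Discrete Math


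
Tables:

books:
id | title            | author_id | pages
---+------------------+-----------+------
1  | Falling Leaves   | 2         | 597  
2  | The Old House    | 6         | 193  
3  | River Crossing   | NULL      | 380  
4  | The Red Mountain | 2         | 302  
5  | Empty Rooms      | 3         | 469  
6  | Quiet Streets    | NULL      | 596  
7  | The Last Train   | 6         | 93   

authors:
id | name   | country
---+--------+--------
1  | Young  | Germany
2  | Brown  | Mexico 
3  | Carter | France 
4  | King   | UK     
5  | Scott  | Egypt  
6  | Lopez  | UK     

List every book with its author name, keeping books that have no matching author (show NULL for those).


LEFT JOIN keeps every row from books (the left table); where author_id has no match in authors, the author columns become NULL. Walk through each book:
  - book 1 (Falling Leaves): author_id=2 -> matches Brown
  - book 2 (The Old House): author_id=6 -> matches Lopez
  - book 3 (River Crossing): author_id=NULL, no match -> kept with NULL
  - book 4 (The Red Mountain): author_id=2 -> matches Brown
  - book 5 (Empty Rooms): author_id=3 -> matches Carter
  - book 6 (Quiet Streets): author_id=NULL, no match -> kept with NULL
  - book 7 (The Last Train): author_id=6 -> matches Lopez
All 7 rows appear; 2 have NULL author.

SQL:
SELECT a.title, b.name AS author
FROM books a
LEFT JOIN authors b ON a.author_id = b.id

Result:
title            | author
-----------------+-------
Falling Leaves   | Brown 
The Old House    | Lopez 
River Crossing   | NULL  
The Red Mountain | Brown 
Empty Rooms      | Carter
Quiet Streets    | NULL  
The Last Train   | Lopez 


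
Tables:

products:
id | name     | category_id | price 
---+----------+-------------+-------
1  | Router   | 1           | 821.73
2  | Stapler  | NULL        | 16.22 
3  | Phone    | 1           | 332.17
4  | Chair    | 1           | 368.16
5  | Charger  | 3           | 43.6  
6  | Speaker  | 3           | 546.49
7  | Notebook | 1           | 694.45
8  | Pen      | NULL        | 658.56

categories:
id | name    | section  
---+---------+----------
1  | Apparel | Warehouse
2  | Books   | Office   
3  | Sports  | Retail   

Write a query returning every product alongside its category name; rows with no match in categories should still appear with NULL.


LEFT JOIN keeps every row from products (the left table); where category_id has no match in categories, the category columns become NULL. Walk through each product:
  - product 1 (Router): category_id=1 -> matches Apparel
  - product 2 (Stapler): category_id=NULL, no match -> kept with NULL
  - product 3 (Phone): category_id=1 -> matches Apparel
  - product 4 (Chair): category_id=1 -> matches Apparel
  - product 5 (Charger): category_id=3 -> matches Sports
  - product 6 (Speaker): category_id=3 -> matches Sports
  - product 7 (Notebook): category_id=1 -> matches Apparel
  - product 8 (Pen): category_id=NULL, no match -> kept with NULL
All 8 rows appear; 2 have NULL category.

SQL:
SELECT a.name, b.name AS category
FROM products a
LEFT JOIN categories b ON a.category_id = b.id

Result:
name     | category
---------+---------
Router   | Apparel 
Stapler  | NULL    
Phone    | Apparel 
Chair    | Apparel 
Charger  | Sports  
Speaker  | Sports  
Notebook | Apparel 
Pen      | NULL    


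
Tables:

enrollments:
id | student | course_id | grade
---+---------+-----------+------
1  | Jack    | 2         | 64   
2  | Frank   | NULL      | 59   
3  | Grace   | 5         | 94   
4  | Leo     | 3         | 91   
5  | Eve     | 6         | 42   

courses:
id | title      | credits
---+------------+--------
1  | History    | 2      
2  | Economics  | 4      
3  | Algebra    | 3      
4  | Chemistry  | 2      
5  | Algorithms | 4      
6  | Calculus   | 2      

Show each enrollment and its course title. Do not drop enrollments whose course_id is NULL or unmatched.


LEFT JOIN keeps every row from enrollments (the left table); where course_id has no match in courses, the course columns become NULL. Walk through each enrollment:
  - enrollment 1 (Jack): course_id=2 -> matches Economics
  - enrollment 2 (Frank): course_id=NULL, no match -> kept with NULL
  - enrollment 3 (Grace): course_id=5 -> matches Algorithms
  - enrollment 4 (Leo): course_id=3 -> matches Algebra
  - enrollment 5 (Eve): course_id=6 -> matches Calculus
All 5 rows appear; 1 has NULL course.

SQL:
SELECT a.student, b.title AS course
FROM enrollments a
LEFT JOIN courses b ON a.course_id = b.id

Result:
student | course    
--------+-----------
Jack    | Economics 
Frank   | NULL      
Grace   | Algorithms
Leo     | Algebra   
Eve     | Calculus  


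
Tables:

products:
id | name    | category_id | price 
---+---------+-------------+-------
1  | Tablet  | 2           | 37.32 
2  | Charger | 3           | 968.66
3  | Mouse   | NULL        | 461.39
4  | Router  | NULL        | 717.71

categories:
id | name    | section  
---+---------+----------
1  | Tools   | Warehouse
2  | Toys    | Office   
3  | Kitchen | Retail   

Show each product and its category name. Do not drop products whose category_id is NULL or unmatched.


LEFT JOIN keeps every row from products (the left table); where category_id has no match in categories, the category columns become NULL. Walk through each product:
  - product 1 (Tablet): category_id=2 -> matches Toys
  - product 2 (Charger): category_id=3 -> matches Kitchen
  - product 3 (Mouse): category_id=NULL, no match -> kept with NULL
  - product 4 (Router): category_id=NULL, no match -> kept with NULL
All 4 rows appear; 2 have NULL category.

SQL:
SELECT a.name, b.name AS category
FROM products a
LEFT JOIN categories b ON a.category_id = b.id

Result:
name    | category
--------+---------
Tablet  | Toys    
Charger | Kitchen 
Mouse   | NULL    
Router  | NULL    


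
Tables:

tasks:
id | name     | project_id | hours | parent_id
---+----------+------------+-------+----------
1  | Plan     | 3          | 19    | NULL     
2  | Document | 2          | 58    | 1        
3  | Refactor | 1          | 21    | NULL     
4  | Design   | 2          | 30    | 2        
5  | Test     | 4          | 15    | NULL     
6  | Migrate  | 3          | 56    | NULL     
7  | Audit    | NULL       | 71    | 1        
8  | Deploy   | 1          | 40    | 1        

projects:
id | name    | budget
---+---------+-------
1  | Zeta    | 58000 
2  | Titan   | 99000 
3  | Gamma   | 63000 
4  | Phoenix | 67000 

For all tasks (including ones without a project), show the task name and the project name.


LEFT JOIN keeps every row from tasks (the left table); where project_id has no match in projects, the project columns become NULL. Walk through each task:
  - task 1 (Plan): project_id=3 -> matches Gamma
  - task 2 (Document): project_id=2 -> matches Titan
  - task 3 (Refactor): project_id=1 -> matches Zeta
  - task 4 (Design): project_id=2 -> matches Titan
  - task 5 (Test): project_id=4 -> matches Phoenix
  - task 6 (Migrate): project_id=3 -> matches Gamma
  - task 7 (Audit): project_id=NULL, no match -> kept with NULL
  - task 8 (Deploy): project_id=1 -> matches Zeta
All 8 rows appear; 1 has NULL project.

SQL:
SELECT a.name, b.name AS project
FROM tasks a
LEFT JOIN projects b ON a.project_id = b.id

Result:
name     | project
---------+--------
Plan     | Gamma  
Document | Titan  
Refactor | Zeta   
Design   | Titan  
Test     | Phoenix
Migrate  | Gamma  
Audit    | NULL   
Deploy   | Zeta   


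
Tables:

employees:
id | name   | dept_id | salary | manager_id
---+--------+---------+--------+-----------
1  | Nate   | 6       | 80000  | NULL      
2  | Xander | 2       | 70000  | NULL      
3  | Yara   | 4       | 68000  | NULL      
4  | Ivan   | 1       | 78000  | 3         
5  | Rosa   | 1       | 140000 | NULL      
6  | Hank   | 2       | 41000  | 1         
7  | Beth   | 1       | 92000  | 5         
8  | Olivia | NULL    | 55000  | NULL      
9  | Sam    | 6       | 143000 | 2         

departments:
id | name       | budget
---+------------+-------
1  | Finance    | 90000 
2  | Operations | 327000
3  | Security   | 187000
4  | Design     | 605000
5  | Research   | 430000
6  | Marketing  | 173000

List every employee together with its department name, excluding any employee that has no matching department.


INNER JOIN keeps only employees rows whose dept_id matches an id in departments. Walk through each employee:
  - employee 1 (Nate): dept_id=6 -> matches Marketing
  - employee 2 (Xander): dept_id=2 -> matches Operations
  - employee 3 (Yara): dept_id=4 -> matches Design
  - employee 4 (Ivan): dept_id=1 -> matches Finance
  - employee 5 (Rosa): dept_id=1 -> matches Finance
  - employee 6 (Hank): dept_id=2 -> matches Operations
  - employee 7 (Beth): dept_id=1 -> matches Finance
  - employee 8 (Olivia): dept_id=NULL, no match -> dropped
  - employee 9 (Sam): dept_id=6 -> matches Marketing
So 1 of 9 rows is dropped.

SQL:
SELECT a.name, b.name AS department
FROM employees a
INNER JOIN departments b ON a.dept_id = b.id

Result:
name   | department
-------+-----------
Nate   | Marketing 
Xander | Operations
Yara   | Design    
Ivan   | Finance   
Rosa   | Finance   
Hank   | Operations
Beth   | Finance   
Sam    | Marketing 


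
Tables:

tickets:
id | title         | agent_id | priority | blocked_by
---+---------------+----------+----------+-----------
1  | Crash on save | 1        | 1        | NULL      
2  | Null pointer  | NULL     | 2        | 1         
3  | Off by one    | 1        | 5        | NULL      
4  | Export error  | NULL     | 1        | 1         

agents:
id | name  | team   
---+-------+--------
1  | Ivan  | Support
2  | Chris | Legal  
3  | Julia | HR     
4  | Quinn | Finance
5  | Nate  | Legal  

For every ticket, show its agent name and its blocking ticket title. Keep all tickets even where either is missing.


Two LEFT JOINs from the same base table tickets: one to agents via agent_id, one to tickets itself via blocked_by. Both are LEFT so every ticket is preserved.
Match against agents:
  - ticket 1 (Crash on save): agent_id=1 -> matches Ivan
  - ticket 2 (Null pointer): agent_id=NULL, no match -> kept with NULL
  - ticket 3 (Off by one): agent_id=1 -> matches Ivan
  - ticket 4 (Export error): agent_id=NULL, no match -> kept with NULL
Match against tickets (self):
  - ticket 1 (Crash on save): blocked_by=NULL -> NULL
  - ticket 2 (Null pointer): blocked_by=1 -> Crash on save
  - ticket 3 (Off by one): blocked_by=NULL -> NULL
  - ticket 4 (Export error): blocked_by=1 -> Crash on save

SQL:
SELECT a.title, b.name AS agent, c.title AS blocked_by
FROM tickets a
LEFT JOIN agents b ON a.agent_id = b.id
LEFT JOIN tickets c ON a.blocked_by = c.id

Result:
title         | agent | blocked_by   
--------------+-------+--------------
Crash on save | Ivan  | NULL         
Null pointer  | NULL  | Crash on save
Off by one    | Ivan  | NULL         
Export error  | NULL  | Crash on save


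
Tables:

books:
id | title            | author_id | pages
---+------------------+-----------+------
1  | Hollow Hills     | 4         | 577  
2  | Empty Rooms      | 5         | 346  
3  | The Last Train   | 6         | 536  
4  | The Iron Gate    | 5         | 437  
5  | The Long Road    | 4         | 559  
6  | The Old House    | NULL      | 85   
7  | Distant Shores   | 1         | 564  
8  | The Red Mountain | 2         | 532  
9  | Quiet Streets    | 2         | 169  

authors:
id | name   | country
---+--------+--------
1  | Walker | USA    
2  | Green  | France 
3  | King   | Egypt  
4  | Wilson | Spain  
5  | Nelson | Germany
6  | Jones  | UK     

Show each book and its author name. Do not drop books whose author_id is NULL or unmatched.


LEFT JOIN keeps every row from books (the left table); where author_id has no match in authors, the author columns become NULL. Walk through each book:
  - book 1 (Hollow Hills): author_id=4 -> matches Wilson
  - book 2 (Empty Rooms): author_id=5 -> matches Nelson
  - book 3 (The Last Train): author_id=6 -> matches Jones
  - book 4 (The Iron Gate): author_id=5 -> matches Nelson
  - book 5 (The Long Road): author_id=4 -> matches Wilson
  - book 6 (The Old House): author_id=NULL, no match -> kept with NULL
  - book 7 (Distant Shores): author_id=1 -> matches Walker
  - book 8 (The Red Mountain): author_id=2 -> matches Green
  - book 9 (Quiet Streets): author_id=2 -> matches Green
All 9 rows appear; 1 has NULL author.

SQL:
SELECT a.title, b.name AS author
FROM books a
LEFT JOIN authors b ON a.author_id = b.id

Result:
title            | author
-----------------+-------
Hollow Hills     | Wilson
Empty Rooms      | Nelson
The Last Train   | Jones 
The Iron Gate    | Nelson
The Long Road    | Wilson
The Old House    | NULL  
Distant Shores   | Walker
The Red Mountain | Green 
Quiet Streets    | Green 


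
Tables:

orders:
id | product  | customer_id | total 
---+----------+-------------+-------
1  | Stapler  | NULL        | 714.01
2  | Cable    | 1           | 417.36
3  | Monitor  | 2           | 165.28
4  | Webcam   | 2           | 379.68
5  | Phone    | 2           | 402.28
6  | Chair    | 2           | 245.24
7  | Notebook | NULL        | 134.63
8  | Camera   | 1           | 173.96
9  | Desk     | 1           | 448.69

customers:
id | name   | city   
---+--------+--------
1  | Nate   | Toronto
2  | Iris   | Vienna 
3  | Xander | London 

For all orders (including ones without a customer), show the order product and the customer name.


LEFT JOIN keeps every row from orders (the left table); where customer_id has no match in customers, the customer columns become NULL. Walk through each order:
  - order 1 (Stapler): customer_id=NULL, no match -> kept with NULL
  - order 2 (Cable): customer_id=1 -> matches Nate
  - order 3 (Monitor): customer_id=2 -> matches Iris
  - order 4 (Webcam): customer_id=2 -> matches Iris
  - order 5 (Phone): customer_id=2 -> matches Iris
  - order 6 (Chair): customer_id=2 -> matches Iris
  - order 7 (Notebook): customer_id=NULL, no match -> kept with NULL
  - order 8 (Camera): customer_id=1 -> matches Nate
  - order 9 (Desk): customer_id=1 -> matches Nate
All 9 rows appear; 2 have NULL customer.

SQL:
SELECT a.product, b.name AS customer
FROM orders a
LEFT JOIN customers b ON a.customer_id = b.id

Result:
product  | customer
---------+---------
Stapler  | NULL    
Cable    | Nate    
Monitor  | Iris    
Webcam   | Iris    
Phone    | Iris    
Chair    | Iris    
Notebook | NULL    
Camera   | Nate    
Desk     | Nate    


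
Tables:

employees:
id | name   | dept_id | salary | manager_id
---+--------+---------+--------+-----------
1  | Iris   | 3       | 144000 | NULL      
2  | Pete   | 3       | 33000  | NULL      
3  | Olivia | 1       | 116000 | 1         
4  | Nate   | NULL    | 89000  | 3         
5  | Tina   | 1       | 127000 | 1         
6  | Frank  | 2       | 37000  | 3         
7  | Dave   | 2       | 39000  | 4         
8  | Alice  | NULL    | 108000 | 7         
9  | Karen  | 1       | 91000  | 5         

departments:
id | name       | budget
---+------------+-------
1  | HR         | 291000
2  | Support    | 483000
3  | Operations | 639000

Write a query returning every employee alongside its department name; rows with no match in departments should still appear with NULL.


LEFT JOIN keeps every row from employees (the left table); where dept_id has no match in departments, the department columns become NULL. Walk through each employee:
  - employee 1 (Iris): dept_id=3 -> matches Operations
  - employee 2 (Pete): dept_id=3 -> matches Operations
  - employee 3 (Olivia): dept_id=1 -> matches HR
  - employee 4 (Nate): dept_id=NULL, no match -> kept with NULL
  - employee 5 (Tina): dept_id=1 -> matches HR
  - employee 6 (Frank): dept_id=2 -> matches Support
  - employee 7 (Dave): dept_id=2 -> matches Support
  - employee 8 (Alice): dept_id=NULL, no match -> kept with NULL
  - employee 9 (Karen): dept_id=1 -> matches HR
All 9 rows appear; 2 have NULL department.

SQL:
SELECT a.name, b.name AS department
FROM employees a
LEFT JOIN departments b ON a.dept_id = b.id

Result:
name   | department
-------+-----------
Iris   | Operations
Pete   | Operations
Olivia | HR        
Nate   | NULL      
Tina   | HR        
Frank  | Support   
Dave   | Support   
Alice  | NULL      
Karen  | HR        


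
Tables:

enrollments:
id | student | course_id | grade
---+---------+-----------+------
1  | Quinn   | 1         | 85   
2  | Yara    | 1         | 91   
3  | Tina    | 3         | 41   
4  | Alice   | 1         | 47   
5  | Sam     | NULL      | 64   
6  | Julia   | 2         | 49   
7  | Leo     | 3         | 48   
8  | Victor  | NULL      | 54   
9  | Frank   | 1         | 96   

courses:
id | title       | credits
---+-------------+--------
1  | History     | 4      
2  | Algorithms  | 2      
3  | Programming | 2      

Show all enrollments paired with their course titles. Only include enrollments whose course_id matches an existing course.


INNER JOIN keeps only enrollments rows whose course_id matches an id in courses. Walk through each enrollment:
  - enrollment 1 (Quinn): course_id=1 -> matches History
  - enrollment 2 (Yara): course_id=1 -> matches History
  - enrollment 3 (Tina): course_id=3 -> matches Programming
  - enrollment 4 (Alice): course_id=1 -> matches History
  - enrollment 5 (Sam): course_id=NULL, no match -> dropped
  - enrollment 6 (Julia): course_id=2 -> matches Algorithms
  - enrollment 7 (Leo): course_id=3 -> matches Programming
  - enrollment 8 (Victor): course_id=NULL, no match -> dropped
  - enrollment 9 (Frank): course_id=1 -> matches History
So 2 of 9 rows are dropped.

SQL:
SELECT a.student, b.title AS course
FROM enrollments a
INNER JOIN courses b ON a.course_id = b.id

Result:
student | course     
--------+------------
Quinn   | History    
Yara    | History    
Tina    | Programming
Alice   | History    
Julia   | Algorithms 
Leo     | Programming
Frank   | History    


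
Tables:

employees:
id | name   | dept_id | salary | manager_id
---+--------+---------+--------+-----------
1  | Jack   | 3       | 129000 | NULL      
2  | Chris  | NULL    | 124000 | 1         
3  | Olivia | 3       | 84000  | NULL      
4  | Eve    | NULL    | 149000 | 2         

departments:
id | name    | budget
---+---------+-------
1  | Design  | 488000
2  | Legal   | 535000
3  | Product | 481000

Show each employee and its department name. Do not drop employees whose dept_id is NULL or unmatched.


LEFT JOIN keeps every row from employees (the left table); where dept_id has no match in departments, the department columns become NULL. Walk through each employee:
  - employee 1 (Jack): dept_id=3 -> matches Product
  - employee 2 (Chris): dept_id=NULL, no match -> kept with NULL
  - employee 3 (Olivia): dept_id=3 -> matches Product
  - employee 4 (Eve): dept_id=NULL, no match -> kept with NULL
All 4 rows appear; 2 have NULL department.

SQL:
SELECT a.name, b.name AS department
FROM employees a
LEFT JOIN departments b ON a.dept_id = b.id

Result:
name   | department
-------+-----------
Jack   | Product   
Chris  | NULL      
Olivia | Product   
Eve    | NULL      


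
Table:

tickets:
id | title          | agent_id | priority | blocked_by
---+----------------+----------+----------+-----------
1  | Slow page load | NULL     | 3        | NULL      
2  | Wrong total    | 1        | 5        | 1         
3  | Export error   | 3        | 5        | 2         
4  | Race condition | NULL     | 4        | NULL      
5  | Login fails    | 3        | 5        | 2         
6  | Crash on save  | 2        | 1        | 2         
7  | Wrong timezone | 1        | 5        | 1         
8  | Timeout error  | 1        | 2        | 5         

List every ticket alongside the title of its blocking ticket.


This is a self-join: tickets is joined to a second copy of itself, matching each row's blocked_by to another row's id. Use LEFT JOIN so rows with blocked_by=NULL are kept.
  - ticket 1 (Slow page load): blocked_by=NULL -> NULL
  - ticket 2 (Wrong total): blocked_by=1 -> Slow page load
  - ticket 3 (Export error): blocked_by=2 -> Wrong total
  - ticket 4 (Race condition): blocked_by=NULL -> NULL
  - ticket 5 (Login fails): blocked_by=2 -> Wrong total
  - ticket 6 (Crash on save): blocked_by=2 -> Wrong total
  - ticket 7 (Wrong timezone): blocked_by=1 -> Slow page load
  - ticket 8 (Timeout error): blocked_by=5 -> Login fails

SQL:
SELECT a.title AS item, b.title AS blocked_by
FROM tickets a
LEFT JOIN tickets b ON a.blocked_by = b.id

Result:
item           | blocked_by    
---------------+---------------
Slow page load | NULL          
Wrong total    | Slow page load
Export error   | Wrong total   
Race condition | NULL          
Login fails    | Wrong total   
Crash on save  | Wrong total   
Wrong timezone | Slow page load
Timeout error  | Login fails   


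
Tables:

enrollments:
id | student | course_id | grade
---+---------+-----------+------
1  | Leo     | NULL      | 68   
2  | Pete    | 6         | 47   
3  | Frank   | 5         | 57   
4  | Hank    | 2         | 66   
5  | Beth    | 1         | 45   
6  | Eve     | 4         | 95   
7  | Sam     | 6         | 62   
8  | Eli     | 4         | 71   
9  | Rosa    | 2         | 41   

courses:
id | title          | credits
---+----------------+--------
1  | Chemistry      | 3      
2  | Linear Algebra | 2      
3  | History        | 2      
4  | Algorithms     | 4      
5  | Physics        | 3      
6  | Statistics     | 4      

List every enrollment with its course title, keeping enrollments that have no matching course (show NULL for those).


LEFT JOIN keeps every row from enrollments (the left table); where course_id has no match in courses, the course columns become NULL. Walk through each enrollment:
  - enrollment 1 (Leo): course_id=NULL, no match -> kept with NULL
  - enrollment 2 (Pete): course_id=6 -> matches Statistics
  - enrollment 3 (Frank): course_id=5 -> matches Physics
  - enrollment 4 (Hank): course_id=2 -> matches Linear Algebra
  - enrollment 5 (Beth): course_id=1 -> matches Chemistry
  - enrollment 6 (Eve): course_id=4 -> matches Algorithms
  - enrollment 7 (Sam): course_id=6 -> matches Statistics
  - enrollment 8 (Eli): course_id=4 -> matches Algorithms
  - enrollment 9 (Rosa): course_id=2 -> matches Linear Algebra
All 9 rows appear; 1 has NULL course.

SQL:
SELECT a.student, b.title AS course
FROM enrollments a
LEFT JOIN courses b ON a.course_id = b.id

Result:
student | course        
--------+---------------
Leo     | NULL          
Pete    | Statistics    
Frank   | Physics       
Hank    | Linear Algebra
Beth    | Chemistry     
Eve     | Algorithms    
Sam     | Statistics    
Eli     | Algorithms    
Rosa    | Linear Algebra
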